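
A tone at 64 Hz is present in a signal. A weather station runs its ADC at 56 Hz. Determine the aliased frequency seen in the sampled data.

64 Hz mod fs = 8 Hz.
8 Hz ≤ fs/2 = 28 Hz, appears at 8 Hz.

8 Hz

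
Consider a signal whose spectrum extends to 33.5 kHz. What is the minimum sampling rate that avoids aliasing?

Nyquist rate = 2 × 33.5 kHz = 67 kHz.

67 kHz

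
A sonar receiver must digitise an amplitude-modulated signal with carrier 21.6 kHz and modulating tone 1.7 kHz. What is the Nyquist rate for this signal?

46.6 kHz

AM sidebands sit at fc ± fm = 19.9 kHz and 23.3 kHz.
Highest-frequency component: 23.3 kHz.
Nyquist rate = 2 × 23.3 kHz = 46.6 kHz.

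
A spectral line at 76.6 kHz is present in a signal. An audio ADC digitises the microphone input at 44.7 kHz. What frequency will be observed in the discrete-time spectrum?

12.8 kHz

76.6 kHz mod fs = 31.9 kHz.
31.9 kHz > fs/2 = 22.35 kHz, folds to fs − 31.9 kHz = 12.8 kHz.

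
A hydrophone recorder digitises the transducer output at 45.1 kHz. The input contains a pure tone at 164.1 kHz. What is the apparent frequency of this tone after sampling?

16.3 kHz

164.1 kHz mod fs = 28.8 kHz.
28.8 kHz > fs/2 = 22.55 kHz, folds to fs − 28.8 kHz = 16.3 kHz.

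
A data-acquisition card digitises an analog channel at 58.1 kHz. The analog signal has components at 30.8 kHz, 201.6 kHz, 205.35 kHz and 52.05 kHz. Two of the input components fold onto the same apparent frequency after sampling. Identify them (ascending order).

30.8 kHz, 201.6 kHz

fs/2 = 29.05 kHz.
30.8 kHz > fs/2 = 29.05 kHz, folds to fs − 30.8 kHz = 27.3 kHz.
201.6 kHz mod fs = 27.3 kHz.
27.3 kHz ≤ fs/2 = 29.05 kHz, appears at 27.3 kHz.
205.35 kHz mod fs = 31.05 kHz.
31.05 kHz > fs/2 = 29.05 kHz, folds to fs − 31.05 kHz = 27.05 kHz.
52.05 kHz > fs/2 = 29.05 kHz, folds to fs − 52.05 kHz = 6.05 kHz.
30.8 kHz and 201.6 kHz both map to 27.3 kHz.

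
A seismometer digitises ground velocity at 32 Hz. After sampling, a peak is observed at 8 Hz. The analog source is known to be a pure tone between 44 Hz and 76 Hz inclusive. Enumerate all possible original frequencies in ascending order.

56 Hz, 72 Hz

Frequencies that alias to 8 Hz are k·fs ± 8 Hz for integer k ≥ 0.
k=0: 8 Hz.
k=1: 24 Hz, 40 Hz.
k=2: 56 Hz, 72 Hz.
k=3: 88 Hz, 104 Hz.
Within [44 Hz, 76 Hz]: 56 Hz, 72 Hz.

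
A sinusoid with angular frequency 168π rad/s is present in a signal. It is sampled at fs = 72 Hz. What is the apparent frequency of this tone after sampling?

12 Hz

ω = 168π rad/s → f = ω/(2π) = 84 Hz.
84 Hz mod fs = 12 Hz.
12 Hz ≤ fs/2 = 36 Hz, appears at 12 Hz.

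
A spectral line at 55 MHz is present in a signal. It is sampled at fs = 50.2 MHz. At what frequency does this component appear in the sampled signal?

55 MHz mod fs = 4.8 MHz.
4.8 MHz ≤ fs/2 = 25.1 MHz, appears at 4.8 MHz.

4.8 MHz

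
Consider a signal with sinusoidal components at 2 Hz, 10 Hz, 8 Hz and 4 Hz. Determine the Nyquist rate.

Highest-frequency component: 10 Hz.
Nyquist rate = 2 × 10 Hz = 20 Hz.

20 Hz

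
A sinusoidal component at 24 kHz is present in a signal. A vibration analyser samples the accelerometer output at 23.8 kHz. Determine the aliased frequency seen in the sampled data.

24 kHz mod fs = 0.2 kHz.
0.2 kHz ≤ fs/2 = 11.9 kHz, appears at 0.2 kHz.

0.2 kHz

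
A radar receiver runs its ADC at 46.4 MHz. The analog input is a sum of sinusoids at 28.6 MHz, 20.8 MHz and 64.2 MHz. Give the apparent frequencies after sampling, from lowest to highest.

fs/2 = 23.2 MHz.
28.6 MHz > fs/2 = 23.2 MHz, folds to fs − 28.6 MHz = 17.8 MHz.
20.8 MHz ≤ fs/2 = 23.2 MHz, passes unchanged.
64.2 MHz mod fs = 17.8 MHz.
17.8 MHz ≤ fs/2 = 23.2 MHz, appears at 17.8 MHz.
Distinct values: {17.8 MHz, 20.8 MHz}.

17.8 MHz, 20.8 MHz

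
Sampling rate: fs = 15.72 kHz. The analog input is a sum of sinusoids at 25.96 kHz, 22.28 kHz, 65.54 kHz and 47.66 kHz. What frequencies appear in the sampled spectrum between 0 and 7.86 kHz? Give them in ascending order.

0.5 kHz, 2.66 kHz, 5.48 kHz, 6.56 kHz

fs/2 = 7.86 kHz.
25.96 kHz mod fs = 10.24 kHz.
10.24 kHz > fs/2 = 7.86 kHz, folds to fs − 10.24 kHz = 5.48 kHz.
22.28 kHz mod fs = 6.56 kHz.
6.56 kHz ≤ fs/2 = 7.86 kHz, appears at 6.56 kHz.
65.54 kHz mod fs = 2.66 kHz.
2.66 kHz ≤ fs/2 = 7.86 kHz, appears at 2.66 kHz.
47.66 kHz mod fs = 0.5 kHz.
0.5 kHz ≤ fs/2 = 7.86 kHz, appears at 0.5 kHz.
Distinct values: {0.5 kHz, 2.66 kHz, 5.48 kHz, 6.56 kHz}.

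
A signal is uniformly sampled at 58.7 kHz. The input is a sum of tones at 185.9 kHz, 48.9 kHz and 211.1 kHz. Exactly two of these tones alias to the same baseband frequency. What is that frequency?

fs/2 = 29.35 kHz.
185.9 kHz mod fs = 9.8 kHz.
9.8 kHz ≤ fs/2 = 29.35 kHz, appears at 9.8 kHz.
48.9 kHz > fs/2 = 29.35 kHz, folds to fs − 48.9 kHz = 9.8 kHz.
211.1 kHz mod fs = 35 kHz.
35 kHz > fs/2 = 29.35 kHz, folds to fs − 35 kHz = 23.7 kHz.
48.9 kHz and 185.9 kHz both map to 9.8 kHz.

9.8 kHz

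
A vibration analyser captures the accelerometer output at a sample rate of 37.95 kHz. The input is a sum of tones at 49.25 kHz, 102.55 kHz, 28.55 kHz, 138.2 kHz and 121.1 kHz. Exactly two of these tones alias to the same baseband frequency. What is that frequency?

11.3 kHz

fs/2 = 18.975 kHz.
49.25 kHz mod fs = 11.3 kHz.
11.3 kHz ≤ fs/2 = 18.975 kHz, appears at 11.3 kHz.
102.55 kHz mod fs = 26.65 kHz.
26.65 kHz > fs/2 = 18.975 kHz, folds to fs − 26.65 kHz = 11.3 kHz.
28.55 kHz > fs/2 = 18.975 kHz, folds to fs − 28.55 kHz = 9.4 kHz.
138.2 kHz mod fs = 24.35 kHz.
24.35 kHz > fs/2 = 18.975 kHz, folds to fs − 24.35 kHz = 13.6 kHz.
121.1 kHz mod fs = 7.25 kHz.
7.25 kHz ≤ fs/2 = 18.975 kHz, appears at 7.25 kHz.
49.25 kHz and 102.55 kHz both map to 11.3 kHz.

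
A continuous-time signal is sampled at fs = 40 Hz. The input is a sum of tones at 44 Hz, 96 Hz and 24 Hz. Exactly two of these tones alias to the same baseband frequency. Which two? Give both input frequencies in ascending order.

fs/2 = 20 Hz.
44 Hz mod fs = 4 Hz.
4 Hz ≤ fs/2 = 20 Hz, appears at 4 Hz.
96 Hz mod fs = 16 Hz.
16 Hz ≤ fs/2 = 20 Hz, appears at 16 Hz.
24 Hz > fs/2 = 20 Hz, folds to fs − 24 Hz = 16 Hz.
24 Hz and 96 Hz both map to 16 Hz.

24 Hz, 96 Hz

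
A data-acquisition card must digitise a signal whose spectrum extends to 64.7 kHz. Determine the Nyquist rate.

Nyquist rate = 2 × 64.7 kHz = 129.4 kHz.

129.4 kHz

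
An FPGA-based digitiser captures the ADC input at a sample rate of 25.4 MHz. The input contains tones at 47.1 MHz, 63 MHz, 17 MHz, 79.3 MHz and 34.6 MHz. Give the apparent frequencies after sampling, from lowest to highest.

fs/2 = 12.7 MHz.
47.1 MHz mod fs = 21.7 MHz.
21.7 MHz > fs/2 = 12.7 MHz, folds to fs − 21.7 MHz = 3.7 MHz.
63 MHz mod fs = 12.2 MHz.
12.2 MHz ≤ fs/2 = 12.7 MHz, appears at 12.2 MHz.
17 MHz > fs/2 = 12.7 MHz, folds to fs − 17 MHz = 8.4 MHz.
79.3 MHz mod fs = 3.1 MHz.
3.1 MHz ≤ fs/2 = 12.7 MHz, appears at 3.1 MHz.
34.6 MHz mod fs = 9.2 MHz.
9.2 MHz ≤ fs/2 = 12.7 MHz, appears at 9.2 MHz.
Distinct values: {3.1 MHz, 3.7 MHz, 8.4 MHz, 9.2 MHz, 12.2 MHz}.

3.1 MHz, 3.7 MHz, 8.4 MHz, 9.2 MHz, 12.2 MHz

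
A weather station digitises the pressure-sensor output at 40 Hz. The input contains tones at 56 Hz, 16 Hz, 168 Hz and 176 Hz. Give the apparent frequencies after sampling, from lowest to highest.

8 Hz, 16 Hz

fs/2 = 20 Hz.
56 Hz mod fs = 16 Hz.
16 Hz ≤ fs/2 = 20 Hz, appears at 16 Hz.
16 Hz ≤ fs/2 = 20 Hz, passes unchanged.
168 Hz mod fs = 8 Hz.
8 Hz ≤ fs/2 = 20 Hz, appears at 8 Hz.
176 Hz mod fs = 16 Hz.
16 Hz ≤ fs/2 = 20 Hz, appears at 16 Hz.
Distinct values: {8 Hz, 16 Hz}.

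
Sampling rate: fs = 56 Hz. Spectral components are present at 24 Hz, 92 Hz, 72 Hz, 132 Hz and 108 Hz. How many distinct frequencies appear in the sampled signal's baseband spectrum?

fs/2 = 28 Hz.
24 Hz ≤ fs/2 = 28 Hz, passes unchanged.
92 Hz mod fs = 36 Hz.
36 Hz > fs/2 = 28 Hz, folds to fs − 36 Hz = 20 Hz.
72 Hz mod fs = 16 Hz.
16 Hz ≤ fs/2 = 28 Hz, appears at 16 Hz.
132 Hz mod fs = 20 Hz.
20 Hz ≤ fs/2 = 28 Hz, appears at 20 Hz.
108 Hz mod fs = 52 Hz.
52 Hz > fs/2 = 28 Hz, folds to fs − 52 Hz = 4 Hz.
Distinct values: {4 Hz, 16 Hz, 20 Hz, 24 Hz} → 4.

4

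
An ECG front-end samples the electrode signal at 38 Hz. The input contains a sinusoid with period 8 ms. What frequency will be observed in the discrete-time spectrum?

T = 8 ms → f = 1/T = 125 Hz.
125 Hz mod fs = 11 Hz.
11 Hz ≤ fs/2 = 19 Hz, appears at 11 Hz.

11 Hz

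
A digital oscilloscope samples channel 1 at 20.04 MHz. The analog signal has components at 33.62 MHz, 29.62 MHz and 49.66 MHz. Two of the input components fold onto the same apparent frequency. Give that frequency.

9.58 MHz

fs/2 = 10.02 MHz.
33.62 MHz mod fs = 13.58 MHz.
13.58 MHz > fs/2 = 10.02 MHz, folds to fs − 13.58 MHz = 6.46 MHz.
29.62 MHz mod fs = 9.58 MHz.
9.58 MHz ≤ fs/2 = 10.02 MHz, appears at 9.58 MHz.
49.66 MHz mod fs = 9.58 MHz.
9.58 MHz ≤ fs/2 = 10.02 MHz, appears at 9.58 MHz.
29.62 MHz and 49.66 MHz both map to 9.58 MHz.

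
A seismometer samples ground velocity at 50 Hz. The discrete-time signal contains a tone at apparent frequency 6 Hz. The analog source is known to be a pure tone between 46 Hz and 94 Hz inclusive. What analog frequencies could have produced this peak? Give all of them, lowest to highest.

56 Hz, 94 Hz

Frequencies that alias to 6 Hz are k·fs ± 6 Hz for integer k ≥ 0.
k=0: 6 Hz.
k=1: 44 Hz, 56 Hz.
k=2: 94 Hz, 106 Hz.
k=3: 144 Hz, 156 Hz.
Within [46 Hz, 94 Hz]: 56 Hz, 94 Hz.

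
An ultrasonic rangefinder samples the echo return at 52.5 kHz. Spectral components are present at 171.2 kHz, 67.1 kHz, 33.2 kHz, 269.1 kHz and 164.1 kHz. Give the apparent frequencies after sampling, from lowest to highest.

fs/2 = 26.25 kHz.
171.2 kHz mod fs = 13.7 kHz.
13.7 kHz ≤ fs/2 = 26.25 kHz, appears at 13.7 kHz.
67.1 kHz mod fs = 14.6 kHz.
14.6 kHz ≤ fs/2 = 26.25 kHz, appears at 14.6 kHz.
33.2 kHz > fs/2 = 26.25 kHz, folds to fs − 33.2 kHz = 19.3 kHz.
269.1 kHz mod fs = 6.6 kHz.
6.6 kHz ≤ fs/2 = 26.25 kHz, appears at 6.6 kHz.
164.1 kHz mod fs = 6.6 kHz.
6.6 kHz ≤ fs/2 = 26.25 kHz, appears at 6.6 kHz.
Distinct values: {6.6 kHz, 13.7 kHz, 14.6 kHz, 19.3 kHz}.

6.6 kHz, 13.7 kHz, 14.6 kHz, 19.3 kHz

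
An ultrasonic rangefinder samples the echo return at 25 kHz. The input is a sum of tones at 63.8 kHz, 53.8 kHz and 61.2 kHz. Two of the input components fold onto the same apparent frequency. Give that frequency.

fs/2 = 12.5 kHz.
63.8 kHz mod fs = 13.8 kHz.
13.8 kHz > fs/2 = 12.5 kHz, folds to fs − 13.8 kHz = 11.2 kHz.
53.8 kHz mod fs = 3.8 kHz.
3.8 kHz ≤ fs/2 = 12.5 kHz, appears at 3.8 kHz.
61.2 kHz mod fs = 11.2 kHz.
11.2 kHz ≤ fs/2 = 12.5 kHz, appears at 11.2 kHz.
61.2 kHz and 63.8 kHz both map to 11.2 kHz.

11.2 kHz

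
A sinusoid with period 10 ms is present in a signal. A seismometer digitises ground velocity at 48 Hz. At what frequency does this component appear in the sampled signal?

4 Hz

T = 10 ms → f = 1/T = 100 Hz.
100 Hz mod fs = 4 Hz.
4 Hz ≤ fs/2 = 24 Hz, appears at 4 Hz.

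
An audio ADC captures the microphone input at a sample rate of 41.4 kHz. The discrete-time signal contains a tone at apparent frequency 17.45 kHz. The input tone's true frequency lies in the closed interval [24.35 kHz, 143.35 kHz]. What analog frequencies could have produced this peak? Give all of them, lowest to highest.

58.85 kHz, 65.35 kHz, 100.25 kHz, 106.75 kHz, 141.65 kHz

Frequencies that alias to 17.45 kHz are k·fs ± 17.45 kHz for integer k ≥ 0.
k=0: 17.45 kHz.
k=1: 23.95 kHz, 58.85 kHz.
k=2: 65.35 kHz, 100.25 kHz.
k=3: 106.75 kHz, 141.65 kHz.
k=4: 148.15 kHz, 183.05 kHz.
Within [24.35 kHz, 143.35 kHz]: 58.85 kHz, 65.35 kHz, 100.25 kHz, 106.75 kHz, 141.65 kHz.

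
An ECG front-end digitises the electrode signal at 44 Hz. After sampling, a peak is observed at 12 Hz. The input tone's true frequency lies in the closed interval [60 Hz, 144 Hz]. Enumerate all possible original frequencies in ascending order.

Frequencies that alias to 12 Hz are k·fs ± 12 Hz for integer k ≥ 0.
k=0: 12 Hz.
k=1: 32 Hz, 56 Hz.
k=2: 76 Hz, 100 Hz.
k=3: 120 Hz, 144 Hz.
k=4: 164 Hz, 188 Hz.
Within [60 Hz, 144 Hz]: 76 Hz, 100 Hz, 120 Hz, 144 Hz.

76 Hz, 100 Hz, 120 Hz, 144 Hz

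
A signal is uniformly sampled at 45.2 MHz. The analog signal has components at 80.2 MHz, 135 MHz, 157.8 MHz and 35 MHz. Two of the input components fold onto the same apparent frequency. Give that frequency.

fs/2 = 22.6 MHz.
80.2 MHz mod fs = 35 MHz.
35 MHz > fs/2 = 22.6 MHz, folds to fs − 35 MHz = 10.2 MHz.
135 MHz mod fs = 44.6 MHz.
44.6 MHz > fs/2 = 22.6 MHz, folds to fs − 44.6 MHz = 0.6 MHz.
157.8 MHz mod fs = 22.2 MHz.
22.2 MHz ≤ fs/2 = 22.6 MHz, appears at 22.2 MHz.
35 MHz > fs/2 = 22.6 MHz, folds to fs − 35 MHz = 10.2 MHz.
35 MHz and 80.2 MHz both map to 10.2 MHz.

10.2 MHz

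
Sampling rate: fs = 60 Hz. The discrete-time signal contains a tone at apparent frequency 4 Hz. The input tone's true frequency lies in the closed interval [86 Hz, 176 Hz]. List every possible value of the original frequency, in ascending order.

Frequencies that alias to 4 Hz are k·fs ± 4 Hz for integer k ≥ 0.
k=0: 4 Hz.
k=1: 56 Hz, 64 Hz.
k=2: 116 Hz, 124 Hz.
k=3: 176 Hz, 184 Hz.
k=4: 236 Hz, 244 Hz.
Within [86 Hz, 176 Hz]: 116 Hz, 124 Hz, 176 Hz.

116 Hz, 124 Hz, 176 Hz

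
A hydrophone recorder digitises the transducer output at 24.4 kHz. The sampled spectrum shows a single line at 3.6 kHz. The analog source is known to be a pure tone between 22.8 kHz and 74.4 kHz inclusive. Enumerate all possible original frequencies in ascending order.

28 kHz, 45.2 kHz, 52.4 kHz, 69.6 kHz

Frequencies that alias to 3.6 kHz are k·fs ± 3.6 kHz for integer k ≥ 0.
k=0: 3.6 kHz.
k=1: 20.8 kHz, 28 kHz.
k=2: 45.2 kHz, 52.4 kHz.
k=3: 69.6 kHz, 76.8 kHz.
k=4: 94 kHz, 101.2 kHz.
Within [22.8 kHz, 74.4 kHz]: 28 kHz, 45.2 kHz, 52.4 kHz, 69.6 kHz.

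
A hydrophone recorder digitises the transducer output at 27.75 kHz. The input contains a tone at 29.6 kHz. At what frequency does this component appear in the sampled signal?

29.6 kHz mod fs = 1.85 kHz.
1.85 kHz ≤ fs/2 = 13.875 kHz, appears at 1.85 kHz.

1.85 kHz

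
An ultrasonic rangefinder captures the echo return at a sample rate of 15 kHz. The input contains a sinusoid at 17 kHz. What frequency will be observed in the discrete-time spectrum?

2 kHz

17 kHz mod fs = 2 kHz.
2 kHz ≤ fs/2 = 7.5 kHz, appears at 2 kHz.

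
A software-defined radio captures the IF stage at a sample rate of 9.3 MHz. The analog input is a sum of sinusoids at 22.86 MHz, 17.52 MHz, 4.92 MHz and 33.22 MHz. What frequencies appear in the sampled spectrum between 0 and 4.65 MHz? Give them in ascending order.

fs/2 = 4.65 MHz.
22.86 MHz mod fs = 4.26 MHz.
4.26 MHz ≤ fs/2 = 4.65 MHz, appears at 4.26 MHz.
17.52 MHz mod fs = 8.22 MHz.
8.22 MHz > fs/2 = 4.65 MHz, folds to fs − 8.22 MHz = 1.08 MHz.
4.92 MHz > fs/2 = 4.65 MHz, folds to fs − 4.92 MHz = 4.38 MHz.
33.22 MHz mod fs = 5.32 MHz.
5.32 MHz > fs/2 = 4.65 MHz, folds to fs − 5.32 MHz = 3.98 MHz.
Distinct values: {1.08 MHz, 3.98 MHz, 4.26 MHz, 4.38 MHz}.

1.08 MHz, 3.98 MHz, 4.26 MHz, 4.38 MHz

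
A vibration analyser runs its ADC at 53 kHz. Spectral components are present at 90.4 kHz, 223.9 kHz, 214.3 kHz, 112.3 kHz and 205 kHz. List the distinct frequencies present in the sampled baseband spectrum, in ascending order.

fs/2 = 26.5 kHz.
90.4 kHz mod fs = 37.4 kHz.
37.4 kHz > fs/2 = 26.5 kHz, folds to fs − 37.4 kHz = 15.6 kHz.
223.9 kHz mod fs = 11.9 kHz.
11.9 kHz ≤ fs/2 = 26.5 kHz, appears at 11.9 kHz.
214.3 kHz mod fs = 2.3 kHz.
2.3 kHz ≤ fs/2 = 26.5 kHz, appears at 2.3 kHz.
112.3 kHz mod fs = 6.3 kHz.
6.3 kHz ≤ fs/2 = 26.5 kHz, appears at 6.3 kHz.
205 kHz mod fs = 46 kHz.
46 kHz > fs/2 = 26.5 kHz, folds to fs − 46 kHz = 7 kHz.
Distinct values: {2.3 kHz, 6.3 kHz, 7 kHz, 11.9 kHz, 15.6 kHz}.

2.3 kHz, 6.3 kHz, 7 kHz, 11.9 kHz, 15.6 kHz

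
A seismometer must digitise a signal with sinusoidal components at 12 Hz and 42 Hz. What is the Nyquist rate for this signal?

Highest-frequency component: 42 Hz.
Nyquist rate = 2 × 42 Hz = 84 Hz.

84 Hz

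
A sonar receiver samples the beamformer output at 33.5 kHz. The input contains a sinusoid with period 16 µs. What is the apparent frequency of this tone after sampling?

4.5 kHz

T = 16 µs → f = 1/T = 62.5 kHz.
62.5 kHz mod fs = 29 kHz.
29 kHz > fs/2 = 16.75 kHz, folds to fs − 29 kHz = 4.5 kHz.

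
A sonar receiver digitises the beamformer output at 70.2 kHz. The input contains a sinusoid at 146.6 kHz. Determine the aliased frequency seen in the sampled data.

146.6 kHz mod fs = 6.2 kHz.
6.2 kHz ≤ fs/2 = 35.1 kHz, appears at 6.2 kHz.

6.2 kHz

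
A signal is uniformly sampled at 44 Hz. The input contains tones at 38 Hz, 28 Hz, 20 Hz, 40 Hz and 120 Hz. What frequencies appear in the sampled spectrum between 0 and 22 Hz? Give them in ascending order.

4 Hz, 6 Hz, 12 Hz, 16 Hz, 20 Hz

fs/2 = 22 Hz.
38 Hz > fs/2 = 22 Hz, folds to fs − 38 Hz = 6 Hz.
28 Hz > fs/2 = 22 Hz, folds to fs − 28 Hz = 16 Hz.
20 Hz ≤ fs/2 = 22 Hz, passes unchanged.
40 Hz > fs/2 = 22 Hz, folds to fs − 40 Hz = 4 Hz.
120 Hz mod fs = 32 Hz.
32 Hz > fs/2 = 22 Hz, folds to fs − 32 Hz = 12 Hz.
Distinct values: {4 Hz, 6 Hz, 12 Hz, 16 Hz, 20 Hz}.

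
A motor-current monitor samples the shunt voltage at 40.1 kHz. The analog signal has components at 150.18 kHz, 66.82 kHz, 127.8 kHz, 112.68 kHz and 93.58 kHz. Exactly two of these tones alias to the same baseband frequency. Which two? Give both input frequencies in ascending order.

66.82 kHz, 93.58 kHz

fs/2 = 20.05 kHz.
150.18 kHz mod fs = 29.88 kHz.
29.88 kHz > fs/2 = 20.05 kHz, folds to fs − 29.88 kHz = 10.22 kHz.
66.82 kHz mod fs = 26.72 kHz.
26.72 kHz > fs/2 = 20.05 kHz, folds to fs − 26.72 kHz = 13.38 kHz.
127.8 kHz mod fs = 7.5 kHz.
7.5 kHz ≤ fs/2 = 20.05 kHz, appears at 7.5 kHz.
112.68 kHz mod fs = 32.48 kHz.
32.48 kHz > fs/2 = 20.05 kHz, folds to fs − 32.48 kHz = 7.62 kHz.
93.58 kHz mod fs = 13.38 kHz.
13.38 kHz ≤ fs/2 = 20.05 kHz, appears at 13.38 kHz.
66.82 kHz and 93.58 kHz both map to 13.38 kHz.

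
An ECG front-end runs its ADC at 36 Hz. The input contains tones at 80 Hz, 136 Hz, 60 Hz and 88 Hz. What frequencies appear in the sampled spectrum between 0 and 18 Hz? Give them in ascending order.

fs/2 = 18 Hz.
80 Hz mod fs = 8 Hz.
8 Hz ≤ fs/2 = 18 Hz, appears at 8 Hz.
136 Hz mod fs = 28 Hz.
28 Hz > fs/2 = 18 Hz, folds to fs − 28 Hz = 8 Hz.
60 Hz mod fs = 24 Hz.
24 Hz > fs/2 = 18 Hz, folds to fs − 24 Hz = 12 Hz.
88 Hz mod fs = 16 Hz.
16 Hz ≤ fs/2 = 18 Hz, appears at 16 Hz.
Distinct values: {8 Hz, 12 Hz, 16 Hz}.

8 Hz, 12 Hz, 16 Hz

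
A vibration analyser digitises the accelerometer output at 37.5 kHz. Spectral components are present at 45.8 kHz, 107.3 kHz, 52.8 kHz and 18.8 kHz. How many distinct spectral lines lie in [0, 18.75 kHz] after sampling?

4

fs/2 = 18.75 kHz.
45.8 kHz mod fs = 8.3 kHz.
8.3 kHz ≤ fs/2 = 18.75 kHz, appears at 8.3 kHz.
107.3 kHz mod fs = 32.3 kHz.
32.3 kHz > fs/2 = 18.75 kHz, folds to fs − 32.3 kHz = 5.2 kHz.
52.8 kHz mod fs = 15.3 kHz.
15.3 kHz ≤ fs/2 = 18.75 kHz, appears at 15.3 kHz.
18.8 kHz > fs/2 = 18.75 kHz, folds to fs − 18.8 kHz = 18.7 kHz.
Distinct values: {5.2 kHz, 8.3 kHz, 15.3 kHz, 18.7 kHz} → 4.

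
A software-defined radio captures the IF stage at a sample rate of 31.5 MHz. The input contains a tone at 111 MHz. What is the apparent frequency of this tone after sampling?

15 MHz

111 MHz mod fs = 16.5 MHz.
16.5 MHz > fs/2 = 15.75 MHz, folds to fs − 16.5 MHz = 15 MHz.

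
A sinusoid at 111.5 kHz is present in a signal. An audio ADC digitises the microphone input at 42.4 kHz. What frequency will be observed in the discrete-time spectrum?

111.5 kHz mod fs = 26.7 kHz.
26.7 kHz > fs/2 = 21.2 kHz, folds to fs − 26.7 kHz = 15.7 kHz.

15.7 kHz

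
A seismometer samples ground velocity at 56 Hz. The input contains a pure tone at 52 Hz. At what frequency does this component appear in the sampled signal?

4 Hz

52 Hz > fs/2 = 28 Hz, folds to fs − 52 Hz = 4 Hz.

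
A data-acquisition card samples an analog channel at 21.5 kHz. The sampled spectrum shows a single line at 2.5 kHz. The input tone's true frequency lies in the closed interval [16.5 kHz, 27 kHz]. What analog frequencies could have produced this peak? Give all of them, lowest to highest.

19 kHz, 24 kHz

Frequencies that alias to 2.5 kHz are k·fs ± 2.5 kHz for integer k ≥ 0.
k=0: 2.5 kHz.
k=1: 19 kHz, 24 kHz.
k=2: 40.5 kHz, 45.5 kHz.
Within [16.5 kHz, 27 kHz]: 19 kHz, 24 kHz.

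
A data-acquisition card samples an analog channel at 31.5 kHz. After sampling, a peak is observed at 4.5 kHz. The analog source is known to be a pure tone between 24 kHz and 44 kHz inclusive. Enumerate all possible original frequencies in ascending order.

27 kHz, 36 kHz

Frequencies that alias to 4.5 kHz are k·fs ± 4.5 kHz for integer k ≥ 0.
k=0: 4.5 kHz.
k=1: 27 kHz, 36 kHz.
k=2: 58.5 kHz, 67.5 kHz.
Within [24 kHz, 44 kHz]: 27 kHz, 36 kHz.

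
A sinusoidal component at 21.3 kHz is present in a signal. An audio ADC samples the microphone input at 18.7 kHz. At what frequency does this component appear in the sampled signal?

21.3 kHz mod fs = 2.6 kHz.
2.6 kHz ≤ fs/2 = 9.35 kHz, appears at 2.6 kHz.

2.6 kHz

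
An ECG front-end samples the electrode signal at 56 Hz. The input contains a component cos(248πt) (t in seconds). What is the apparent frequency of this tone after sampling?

ω = 248π rad/s → f = ω/(2π) = 124 Hz.
124 Hz mod fs = 12 Hz.
12 Hz ≤ fs/2 = 28 Hz, appears at 12 Hz.

12 Hz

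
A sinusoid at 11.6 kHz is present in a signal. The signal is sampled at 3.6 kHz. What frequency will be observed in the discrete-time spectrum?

11.6 kHz mod fs = 0.8 kHz.
0.8 kHz ≤ fs/2 = 1.8 kHz, appears at 0.8 kHz.

0.8 kHz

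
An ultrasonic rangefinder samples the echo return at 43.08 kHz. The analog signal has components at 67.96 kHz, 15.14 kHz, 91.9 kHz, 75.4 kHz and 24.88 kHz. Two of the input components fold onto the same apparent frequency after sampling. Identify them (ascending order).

fs/2 = 21.54 kHz.
67.96 kHz mod fs = 24.88 kHz.
24.88 kHz > fs/2 = 21.54 kHz, folds to fs − 24.88 kHz = 18.2 kHz.
15.14 kHz ≤ fs/2 = 21.54 kHz, passes unchanged.
91.9 kHz mod fs = 5.74 kHz.
5.74 kHz ≤ fs/2 = 21.54 kHz, appears at 5.74 kHz.
75.4 kHz mod fs = 32.32 kHz.
32.32 kHz > fs/2 = 21.54 kHz, folds to fs − 32.32 kHz = 10.76 kHz.
24.88 kHz > fs/2 = 21.54 kHz, folds to fs − 24.88 kHz = 18.2 kHz.
24.88 kHz and 67.96 kHz both map to 18.2 kHz.

24.88 kHz, 67.96 kHz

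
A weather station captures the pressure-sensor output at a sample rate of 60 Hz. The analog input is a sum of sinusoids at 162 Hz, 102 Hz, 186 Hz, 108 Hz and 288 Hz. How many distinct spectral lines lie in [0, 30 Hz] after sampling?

3

fs/2 = 30 Hz.
162 Hz mod fs = 42 Hz.
42 Hz > fs/2 = 30 Hz, folds to fs − 42 Hz = 18 Hz.
102 Hz mod fs = 42 Hz.
42 Hz > fs/2 = 30 Hz, folds to fs − 42 Hz = 18 Hz.
186 Hz mod fs = 6 Hz.
6 Hz ≤ fs/2 = 30 Hz, appears at 6 Hz.
108 Hz mod fs = 48 Hz.
48 Hz > fs/2 = 30 Hz, folds to fs − 48 Hz = 12 Hz.
288 Hz mod fs = 48 Hz.
48 Hz > fs/2 = 30 Hz, folds to fs − 48 Hz = 12 Hz.
Distinct values: {6 Hz, 12 Hz, 18 Hz} → 3.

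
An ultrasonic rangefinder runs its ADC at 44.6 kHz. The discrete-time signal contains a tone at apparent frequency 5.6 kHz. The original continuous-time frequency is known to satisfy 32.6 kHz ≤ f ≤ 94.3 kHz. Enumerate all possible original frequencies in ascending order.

39 kHz, 50.2 kHz, 83.6 kHz

Frequencies that alias to 5.6 kHz are k·fs ± 5.6 kHz for integer k ≥ 0.
k=0: 5.6 kHz.
k=1: 39 kHz, 50.2 kHz.
k=2: 83.6 kHz, 94.8 kHz.
k=3: 128.2 kHz, 139.4 kHz.
Within [32.6 kHz, 94.3 kHz]: 39 kHz, 50.2 kHz, 83.6 kHz.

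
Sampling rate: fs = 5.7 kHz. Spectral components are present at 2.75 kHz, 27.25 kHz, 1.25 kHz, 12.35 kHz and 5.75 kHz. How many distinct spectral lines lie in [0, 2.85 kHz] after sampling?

fs/2 = 2.85 kHz.
2.75 kHz ≤ fs/2 = 2.85 kHz, passes unchanged.
27.25 kHz mod fs = 4.45 kHz.
4.45 kHz > fs/2 = 2.85 kHz, folds to fs − 4.45 kHz = 1.25 kHz.
1.25 kHz ≤ fs/2 = 2.85 kHz, passes unchanged.
12.35 kHz mod fs = 0.95 kHz.
0.95 kHz ≤ fs/2 = 2.85 kHz, appears at 0.95 kHz.
5.75 kHz mod fs = 0.05 kHz.
0.05 kHz ≤ fs/2 = 2.85 kHz, appears at 0.05 kHz.
Distinct values: {0.05 kHz, 0.95 kHz, 1.25 kHz, 2.75 kHz} → 4.

4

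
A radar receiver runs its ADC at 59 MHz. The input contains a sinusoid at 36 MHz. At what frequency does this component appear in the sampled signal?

23 MHz

36 MHz > fs/2 = 29.5 MHz, folds to fs − 36 MHz = 23 MHz.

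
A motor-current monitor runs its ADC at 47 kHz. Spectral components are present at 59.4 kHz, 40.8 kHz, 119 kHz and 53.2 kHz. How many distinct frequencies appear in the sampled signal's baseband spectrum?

3

fs/2 = 23.5 kHz.
59.4 kHz mod fs = 12.4 kHz.
12.4 kHz ≤ fs/2 = 23.5 kHz, appears at 12.4 kHz.
40.8 kHz > fs/2 = 23.5 kHz, folds to fs − 40.8 kHz = 6.2 kHz.
119 kHz mod fs = 25 kHz.
25 kHz > fs/2 = 23.5 kHz, folds to fs − 25 kHz = 22 kHz.
53.2 kHz mod fs = 6.2 kHz.
6.2 kHz ≤ fs/2 = 23.5 kHz, appears at 6.2 kHz.
Distinct values: {6.2 kHz, 12.4 kHz, 22 kHz} → 3.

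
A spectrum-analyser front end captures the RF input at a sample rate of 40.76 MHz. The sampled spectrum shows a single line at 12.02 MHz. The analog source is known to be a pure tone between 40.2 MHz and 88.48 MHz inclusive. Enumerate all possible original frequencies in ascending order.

Frequencies that alias to 12.02 MHz are k·fs ± 12.02 MHz for integer k ≥ 0.
k=0: 12.02 MHz.
k=1: 28.74 MHz, 52.78 MHz.
k=2: 69.5 MHz, 93.54 MHz.
k=3: 110.26 MHz, 134.3 MHz.
Within [40.2 MHz, 88.48 MHz]: 52.78 MHz, 69.5 MHz.

52.78 MHz, 69.5 MHz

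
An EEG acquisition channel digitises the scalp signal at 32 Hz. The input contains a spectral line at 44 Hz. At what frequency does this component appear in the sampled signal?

12 Hz

44 Hz mod fs = 12 Hz.
12 Hz ≤ fs/2 = 16 Hz, appears at 12 Hz.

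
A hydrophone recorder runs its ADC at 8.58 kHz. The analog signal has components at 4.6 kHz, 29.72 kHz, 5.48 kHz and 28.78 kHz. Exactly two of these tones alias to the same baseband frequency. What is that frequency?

fs/2 = 4.29 kHz.
4.6 kHz > fs/2 = 4.29 kHz, folds to fs − 4.6 kHz = 3.98 kHz.
29.72 kHz mod fs = 3.98 kHz.
3.98 kHz ≤ fs/2 = 4.29 kHz, appears at 3.98 kHz.
5.48 kHz > fs/2 = 4.29 kHz, folds to fs − 5.48 kHz = 3.1 kHz.
28.78 kHz mod fs = 3.04 kHz.
3.04 kHz ≤ fs/2 = 4.29 kHz, appears at 3.04 kHz.
4.6 kHz and 29.72 kHz both map to 3.98 kHz.

3.98 kHz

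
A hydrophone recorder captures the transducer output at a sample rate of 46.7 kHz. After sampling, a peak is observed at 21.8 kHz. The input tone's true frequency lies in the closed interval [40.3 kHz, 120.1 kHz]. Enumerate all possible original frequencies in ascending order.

Frequencies that alias to 21.8 kHz are k·fs ± 21.8 kHz for integer k ≥ 0.
k=0: 21.8 kHz.
k=1: 24.9 kHz, 68.5 kHz.
k=2: 71.6 kHz, 115.2 kHz.
k=3: 118.3 kHz, 161.9 kHz.
k=4: 165 kHz, 208.6 kHz.
Within [40.3 kHz, 120.1 kHz]: 68.5 kHz, 71.6 kHz, 115.2 kHz, 118.3 kHz.

68.5 kHz, 71.6 kHz, 115.2 kHz, 118.3 kHz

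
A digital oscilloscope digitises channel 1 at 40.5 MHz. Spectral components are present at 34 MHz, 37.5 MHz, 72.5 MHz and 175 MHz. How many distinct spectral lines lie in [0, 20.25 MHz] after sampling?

fs/2 = 20.25 MHz.
34 MHz > fs/2 = 20.25 MHz, folds to fs − 34 MHz = 6.5 MHz.
37.5 MHz > fs/2 = 20.25 MHz, folds to fs − 37.5 MHz = 3 MHz.
72.5 MHz mod fs = 32 MHz.
32 MHz > fs/2 = 20.25 MHz, folds to fs − 32 MHz = 8.5 MHz.
175 MHz mod fs = 13 MHz.
13 MHz ≤ fs/2 = 20.25 MHz, appears at 13 MHz.
Distinct values: {3 MHz, 6.5 MHz, 8.5 MHz, 13 MHz} → 4.

4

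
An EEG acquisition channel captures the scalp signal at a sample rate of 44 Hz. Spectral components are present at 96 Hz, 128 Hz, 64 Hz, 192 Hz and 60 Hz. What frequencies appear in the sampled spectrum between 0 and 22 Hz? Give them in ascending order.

4 Hz, 8 Hz, 16 Hz, 20 Hz

fs/2 = 22 Hz.
96 Hz mod fs = 8 Hz.
8 Hz ≤ fs/2 = 22 Hz, appears at 8 Hz.
128 Hz mod fs = 40 Hz.
40 Hz > fs/2 = 22 Hz, folds to fs − 40 Hz = 4 Hz.
64 Hz mod fs = 20 Hz.
20 Hz ≤ fs/2 = 22 Hz, appears at 20 Hz.
192 Hz mod fs = 16 Hz.
16 Hz ≤ fs/2 = 22 Hz, appears at 16 Hz.
60 Hz mod fs = 16 Hz.
16 Hz ≤ fs/2 = 22 Hz, appears at 16 Hz.
Distinct values: {4 Hz, 8 Hz, 16 Hz, 20 Hz}.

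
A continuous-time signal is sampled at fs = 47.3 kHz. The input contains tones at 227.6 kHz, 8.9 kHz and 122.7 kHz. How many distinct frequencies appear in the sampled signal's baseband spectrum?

fs/2 = 23.65 kHz.
227.6 kHz mod fs = 38.4 kHz.
38.4 kHz > fs/2 = 23.65 kHz, folds to fs − 38.4 kHz = 8.9 kHz.
8.9 kHz ≤ fs/2 = 23.65 kHz, passes unchanged.
122.7 kHz mod fs = 28.1 kHz.
28.1 kHz > fs/2 = 23.65 kHz, folds to fs − 28.1 kHz = 19.2 kHz.
Distinct values: {8.9 kHz, 19.2 kHz} → 2.

2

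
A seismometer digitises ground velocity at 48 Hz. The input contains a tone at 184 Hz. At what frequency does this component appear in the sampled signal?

184 Hz mod fs = 40 Hz.
40 Hz > fs/2 = 24 Hz, folds to fs − 40 Hz = 8 Hz.

8 Hz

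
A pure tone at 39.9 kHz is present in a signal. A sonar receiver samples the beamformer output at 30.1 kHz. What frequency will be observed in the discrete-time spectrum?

39.9 kHz mod fs = 9.8 kHz.
9.8 kHz ≤ fs/2 = 15.05 kHz, appears at 9.8 kHz.

9.8 kHz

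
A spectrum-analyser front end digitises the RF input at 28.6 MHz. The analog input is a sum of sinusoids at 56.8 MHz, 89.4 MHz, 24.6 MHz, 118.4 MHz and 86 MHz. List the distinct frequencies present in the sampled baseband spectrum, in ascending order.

0.2 MHz, 0.4 MHz, 3.6 MHz, 4 MHz

fs/2 = 14.3 MHz.
56.8 MHz mod fs = 28.2 MHz.
28.2 MHz > fs/2 = 14.3 MHz, folds to fs − 28.2 MHz = 0.4 MHz.
89.4 MHz mod fs = 3.6 MHz.
3.6 MHz ≤ fs/2 = 14.3 MHz, appears at 3.6 MHz.
24.6 MHz > fs/2 = 14.3 MHz, folds to fs − 24.6 MHz = 4 MHz.
118.4 MHz mod fs = 4 MHz.
4 MHz ≤ fs/2 = 14.3 MHz, appears at 4 MHz.
86 MHz mod fs = 0.2 MHz.
0.2 MHz ≤ fs/2 = 14.3 MHz, appears at 0.2 MHz.
Distinct values: {0.2 MHz, 0.4 MHz, 3.6 MHz, 4 MHz}.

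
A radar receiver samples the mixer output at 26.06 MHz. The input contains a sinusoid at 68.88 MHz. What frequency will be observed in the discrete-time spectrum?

68.88 MHz mod fs = 16.76 MHz.
16.76 MHz > fs/2 = 13.03 MHz, folds to fs − 16.76 MHz = 9.3 MHz.

9.3 MHz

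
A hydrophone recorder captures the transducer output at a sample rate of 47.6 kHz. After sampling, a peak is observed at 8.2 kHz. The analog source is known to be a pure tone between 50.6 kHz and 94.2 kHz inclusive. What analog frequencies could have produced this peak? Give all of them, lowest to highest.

Frequencies that alias to 8.2 kHz are k·fs ± 8.2 kHz for integer k ≥ 0.
k=0: 8.2 kHz.
k=1: 39.4 kHz, 55.8 kHz.
k=2: 87 kHz, 103.4 kHz.
k=3: 134.6 kHz, 151 kHz.
Within [50.6 kHz, 94.2 kHz]: 55.8 kHz, 87 kHz.

55.8 kHz, 87 kHz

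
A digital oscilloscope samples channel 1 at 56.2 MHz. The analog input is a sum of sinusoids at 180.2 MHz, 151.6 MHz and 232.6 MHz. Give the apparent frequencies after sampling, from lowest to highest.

fs/2 = 28.1 MHz.
180.2 MHz mod fs = 11.6 MHz.
11.6 MHz ≤ fs/2 = 28.1 MHz, appears at 11.6 MHz.
151.6 MHz mod fs = 39.2 MHz.
39.2 MHz > fs/2 = 28.1 MHz, folds to fs − 39.2 MHz = 17 MHz.
232.6 MHz mod fs = 7.8 MHz.
7.8 MHz ≤ fs/2 = 28.1 MHz, appears at 7.8 MHz.
Distinct values: {7.8 MHz, 11.6 MHz, 17 MHz}.

7.8 MHz, 11.6 MHz, 17 MHz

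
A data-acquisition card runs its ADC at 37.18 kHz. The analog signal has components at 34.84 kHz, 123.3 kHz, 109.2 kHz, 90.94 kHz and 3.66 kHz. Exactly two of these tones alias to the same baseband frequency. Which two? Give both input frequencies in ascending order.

34.84 kHz, 109.2 kHz

fs/2 = 18.59 kHz.
34.84 kHz > fs/2 = 18.59 kHz, folds to fs − 34.84 kHz = 2.34 kHz.
123.3 kHz mod fs = 11.76 kHz.
11.76 kHz ≤ fs/2 = 18.59 kHz, appears at 11.76 kHz.
109.2 kHz mod fs = 34.84 kHz.
34.84 kHz > fs/2 = 18.59 kHz, folds to fs − 34.84 kHz = 2.34 kHz.
90.94 kHz mod fs = 16.58 kHz.
16.58 kHz ≤ fs/2 = 18.59 kHz, appears at 16.58 kHz.
3.66 kHz ≤ fs/2 = 18.59 kHz, passes unchanged.
34.84 kHz and 109.2 kHz both map to 2.34 kHz.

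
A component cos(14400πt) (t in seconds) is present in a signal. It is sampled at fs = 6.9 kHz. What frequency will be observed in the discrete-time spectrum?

ω = 14400π rad/s → f = ω/(2π) = 7200 Hz = 7.2 kHz.
7.2 kHz mod fs = 0.3 kHz.
0.3 kHz ≤ fs/2 = 3.45 kHz, appears at 0.3 kHz.

0.3 kHz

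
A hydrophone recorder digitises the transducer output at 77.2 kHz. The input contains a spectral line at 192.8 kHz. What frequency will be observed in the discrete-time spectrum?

192.8 kHz mod fs = 38.4 kHz.
38.4 kHz ≤ fs/2 = 38.6 kHz, appears at 38.4 kHz.

38.4 kHz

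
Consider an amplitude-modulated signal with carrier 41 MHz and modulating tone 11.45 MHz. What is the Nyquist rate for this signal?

AM sidebands sit at fc ± fm = 29.55 MHz and 52.45 MHz.
Highest-frequency component: 52.45 MHz.
Nyquist rate = 2 × 52.45 MHz = 104.9 MHz.

104.9 MHz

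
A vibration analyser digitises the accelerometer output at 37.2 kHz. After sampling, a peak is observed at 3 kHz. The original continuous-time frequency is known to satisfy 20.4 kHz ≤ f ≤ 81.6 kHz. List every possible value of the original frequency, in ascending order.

34.2 kHz, 40.2 kHz, 71.4 kHz, 77.4 kHz

Frequencies that alias to 3 kHz are k·fs ± 3 kHz for integer k ≥ 0.
k=0: 3 kHz.
k=1: 34.2 kHz, 40.2 kHz.
k=2: 71.4 kHz, 77.4 kHz.
k=3: 108.6 kHz, 114.6 kHz.
Within [20.4 kHz, 81.6 kHz]: 34.2 kHz, 40.2 kHz, 71.4 kHz, 77.4 kHz.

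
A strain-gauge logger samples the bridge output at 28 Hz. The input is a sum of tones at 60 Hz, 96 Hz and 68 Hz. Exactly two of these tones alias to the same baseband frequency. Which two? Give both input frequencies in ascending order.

fs/2 = 14 Hz.
60 Hz mod fs = 4 Hz.
4 Hz ≤ fs/2 = 14 Hz, appears at 4 Hz.
96 Hz mod fs = 12 Hz.
12 Hz ≤ fs/2 = 14 Hz, appears at 12 Hz.
68 Hz mod fs = 12 Hz.
12 Hz ≤ fs/2 = 14 Hz, appears at 12 Hz.
68 Hz and 96 Hz both map to 12 Hz.

68 Hz, 96 Hz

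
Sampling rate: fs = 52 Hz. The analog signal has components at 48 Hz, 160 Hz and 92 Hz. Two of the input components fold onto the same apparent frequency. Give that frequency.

4 Hz

fs/2 = 26 Hz.
48 Hz > fs/2 = 26 Hz, folds to fs − 48 Hz = 4 Hz.
160 Hz mod fs = 4 Hz.
4 Hz ≤ fs/2 = 26 Hz, appears at 4 Hz.
92 Hz mod fs = 40 Hz.
40 Hz > fs/2 = 26 Hz, folds to fs − 40 Hz = 12 Hz.
48 Hz and 160 Hz both map to 4 Hz.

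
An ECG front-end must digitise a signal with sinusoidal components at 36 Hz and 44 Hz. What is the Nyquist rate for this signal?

Highest-frequency component: 44 Hz.
Nyquist rate = 2 × 44 Hz = 88 Hz.

88 Hz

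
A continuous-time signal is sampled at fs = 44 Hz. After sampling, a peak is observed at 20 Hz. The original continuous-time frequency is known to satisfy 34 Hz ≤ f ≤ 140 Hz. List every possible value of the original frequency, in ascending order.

Frequencies that alias to 20 Hz are k·fs ± 20 Hz for integer k ≥ 0.
k=0: 20 Hz.
k=1: 24 Hz, 64 Hz.
k=2: 68 Hz, 108 Hz.
k=3: 112 Hz, 152 Hz.
k=4: 156 Hz, 196 Hz.
Within [34 Hz, 140 Hz]: 64 Hz, 68 Hz, 108 Hz, 112 Hz.

64 Hz, 68 Hz, 108 Hz, 112 Hz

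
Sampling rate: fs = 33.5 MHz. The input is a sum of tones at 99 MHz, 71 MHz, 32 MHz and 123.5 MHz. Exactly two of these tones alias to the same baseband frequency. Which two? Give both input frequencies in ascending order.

32 MHz, 99 MHz

fs/2 = 16.75 MHz.
99 MHz mod fs = 32 MHz.
32 MHz > fs/2 = 16.75 MHz, folds to fs − 32 MHz = 1.5 MHz.
71 MHz mod fs = 4 MHz.
4 MHz ≤ fs/2 = 16.75 MHz, appears at 4 MHz.
32 MHz > fs/2 = 16.75 MHz, folds to fs − 32 MHz = 1.5 MHz.
123.5 MHz mod fs = 23 MHz.
23 MHz > fs/2 = 16.75 MHz, folds to fs − 23 MHz = 10.5 MHz.
32 MHz and 99 MHz both map to 1.5 MHz.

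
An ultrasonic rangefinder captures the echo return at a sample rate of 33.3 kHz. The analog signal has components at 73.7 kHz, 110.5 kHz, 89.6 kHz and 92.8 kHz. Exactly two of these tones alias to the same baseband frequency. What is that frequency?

7.1 kHz

fs/2 = 16.65 kHz.
73.7 kHz mod fs = 7.1 kHz.
7.1 kHz ≤ fs/2 = 16.65 kHz, appears at 7.1 kHz.
110.5 kHz mod fs = 10.6 kHz.
10.6 kHz ≤ fs/2 = 16.65 kHz, appears at 10.6 kHz.
89.6 kHz mod fs = 23 kHz.
23 kHz > fs/2 = 16.65 kHz, folds to fs − 23 kHz = 10.3 kHz.
92.8 kHz mod fs = 26.2 kHz.
26.2 kHz > fs/2 = 16.65 kHz, folds to fs − 26.2 kHz = 7.1 kHz.
73.7 kHz and 92.8 kHz both map to 7.1 kHz.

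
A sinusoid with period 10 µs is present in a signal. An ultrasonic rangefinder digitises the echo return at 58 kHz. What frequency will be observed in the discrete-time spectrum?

T = 10 µs → f = 1/T = 100 kHz.
100 kHz mod fs = 42 kHz.
42 kHz > fs/2 = 29 kHz, folds to fs − 42 kHz = 16 kHz.

16 kHz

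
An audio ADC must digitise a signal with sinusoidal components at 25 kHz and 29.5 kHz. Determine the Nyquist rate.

59 kHz

Highest-frequency component: 29.5 kHz.
Nyquist rate = 2 × 29.5 kHz = 59 kHz.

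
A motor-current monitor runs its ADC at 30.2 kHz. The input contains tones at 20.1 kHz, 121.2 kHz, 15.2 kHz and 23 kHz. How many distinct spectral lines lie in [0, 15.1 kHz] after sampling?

fs/2 = 15.1 kHz.
20.1 kHz > fs/2 = 15.1 kHz, folds to fs − 20.1 kHz = 10.1 kHz.
121.2 kHz mod fs = 0.4 kHz.
0.4 kHz ≤ fs/2 = 15.1 kHz, appears at 0.4 kHz.
15.2 kHz > fs/2 = 15.1 kHz, folds to fs − 15.2 kHz = 15 kHz.
23 kHz > fs/2 = 15.1 kHz, folds to fs − 23 kHz = 7.2 kHz.
Distinct values: {0.4 kHz, 7.2 kHz, 10.1 kHz, 15 kHz} → 4.

4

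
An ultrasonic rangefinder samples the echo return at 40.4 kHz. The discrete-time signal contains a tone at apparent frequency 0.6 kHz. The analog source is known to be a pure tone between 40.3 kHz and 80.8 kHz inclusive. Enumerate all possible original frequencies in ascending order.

Frequencies that alias to 0.6 kHz are k·fs ± 0.6 kHz for integer k ≥ 0.
k=0: 0.6 kHz.
k=1: 39.8 kHz, 41 kHz.
k=2: 80.2 kHz, 81.4 kHz.
k=3: 120.6 kHz, 121.8 kHz.
Within [40.3 kHz, 80.8 kHz]: 41 kHz, 80.2 kHz.

41 kHz, 80.2 kHz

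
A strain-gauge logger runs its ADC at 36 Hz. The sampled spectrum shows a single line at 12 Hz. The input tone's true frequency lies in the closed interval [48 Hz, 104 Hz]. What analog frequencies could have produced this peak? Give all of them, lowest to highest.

48 Hz, 60 Hz, 84 Hz, 96 Hz

Frequencies that alias to 12 Hz are k·fs ± 12 Hz for integer k ≥ 0.
k=0: 12 Hz.
k=1: 24 Hz, 48 Hz.
k=2: 60 Hz, 84 Hz.
k=3: 96 Hz, 120 Hz.
k=4: 132 Hz, 156 Hz.
Within [48 Hz, 104 Hz]: 48 Hz, 60 Hz, 84 Hz, 96 Hz.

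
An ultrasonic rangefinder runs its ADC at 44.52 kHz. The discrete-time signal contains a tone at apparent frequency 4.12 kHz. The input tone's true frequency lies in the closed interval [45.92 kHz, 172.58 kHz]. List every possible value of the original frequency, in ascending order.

Frequencies that alias to 4.12 kHz are k·fs ± 4.12 kHz for integer k ≥ 0.
k=0: 4.12 kHz.
k=1: 40.4 kHz, 48.64 kHz.
k=2: 84.92 kHz, 93.16 kHz.
k=3: 129.44 kHz, 137.68 kHz.
k=4: 173.96 kHz, 182.2 kHz.
Within [45.92 kHz, 172.58 kHz]: 48.64 kHz, 84.92 kHz, 93.16 kHz, 129.44 kHz, 137.68 kHz.

48.64 kHz, 84.92 kHz, 93.16 kHz, 129.44 kHz, 137.68 kHz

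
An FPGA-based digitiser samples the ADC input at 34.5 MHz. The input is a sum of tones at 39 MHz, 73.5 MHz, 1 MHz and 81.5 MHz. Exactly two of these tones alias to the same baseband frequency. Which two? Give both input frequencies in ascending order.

39 MHz, 73.5 MHz

fs/2 = 17.25 MHz.
39 MHz mod fs = 4.5 MHz.
4.5 MHz ≤ fs/2 = 17.25 MHz, appears at 4.5 MHz.
73.5 MHz mod fs = 4.5 MHz.
4.5 MHz ≤ fs/2 = 17.25 MHz, appears at 4.5 MHz.
1 MHz ≤ fs/2 = 17.25 MHz, passes unchanged.
81.5 MHz mod fs = 12.5 MHz.
12.5 MHz ≤ fs/2 = 17.25 MHz, appears at 12.5 MHz.
39 MHz and 73.5 MHz both map to 4.5 MHz.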